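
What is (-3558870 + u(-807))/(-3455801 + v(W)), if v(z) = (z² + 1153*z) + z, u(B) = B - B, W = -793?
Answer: 28245/29699 ≈ 0.95104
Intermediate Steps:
u(B) = 0
v(z) = z² + 1154*z
(-3558870 + u(-807))/(-3455801 + v(W)) = (-3558870 + 0)/(-3455801 - 793*(1154 - 793)) = -3558870/(-3455801 - 793*361) = -3558870/(-3455801 - 286273) = -3558870/(-3742074) = -3558870*(-1/3742074) = 28245/29699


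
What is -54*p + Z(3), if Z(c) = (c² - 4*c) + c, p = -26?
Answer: 1404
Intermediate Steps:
Z(c) = c² - 3*c
-54*p + Z(3) = -54*(-26) + 3*(-3 + 3) = 1404 + 3*0 = 1404 + 0 = 1404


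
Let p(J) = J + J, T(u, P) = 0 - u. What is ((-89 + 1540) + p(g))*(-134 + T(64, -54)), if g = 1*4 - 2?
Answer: -288090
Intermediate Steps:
T(u, P) = -u
g = 2 (g = 4 - 2 = 2)
p(J) = 2*J
((-89 + 1540) + p(g))*(-134 + T(64, -54)) = ((-89 + 1540) + 2*2)*(-134 - 1*64) = (1451 + 4)*(-134 - 64) = 1455*(-198) = -288090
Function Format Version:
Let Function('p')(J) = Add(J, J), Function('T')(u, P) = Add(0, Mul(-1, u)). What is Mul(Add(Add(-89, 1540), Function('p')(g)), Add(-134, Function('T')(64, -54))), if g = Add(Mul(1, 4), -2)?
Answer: -288090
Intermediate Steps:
Function('T')(u, P) = Mul(-1, u)
g = 2 (g = Add(4, -2) = 2)
Function('p')(J) = Mul(2, J)
Mul(Add(Add(-89, 1540), Function('p')(g)), Add(-134, Function('T')(64, -54))) = Mul(Add(Add(-89, 1540), Mul(2, 2)), Add(-134, Mul(-1, 64))) = Mul(Add(1451, 4), Add(-134, -64)) = Mul(1455, -198) = -288090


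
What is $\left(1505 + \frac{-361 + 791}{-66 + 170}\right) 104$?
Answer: $156950$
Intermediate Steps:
$\left(1505 + \frac{-361 + 791}{-66 + 170}\right) 104 = \left(1505 + \frac{430}{104}\right) 104 = \left(1505 + 430 \cdot \frac{1}{104}\right) 104 = \left(1505 + \frac{215}{52}\right) 104 = \frac{78475}{52} \cdot 104 = 156950$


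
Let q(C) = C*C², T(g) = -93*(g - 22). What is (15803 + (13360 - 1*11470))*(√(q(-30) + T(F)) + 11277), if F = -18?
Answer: 199523961 + 70772*I*√1455 ≈ 1.9952e+8 + 2.6996e+6*I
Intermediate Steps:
T(g) = 2046 - 93*g (T(g) = -93*(-22 + g) = 2046 - 93*g)
q(C) = C³
(15803 + (13360 - 1*11470))*(√(q(-30) + T(F)) + 11277) = (15803 + (13360 - 1*11470))*(√((-30)³ + (2046 - 93*(-18))) + 11277) = (15803 + (13360 - 11470))*(√(-27000 + (2046 + 1674)) + 11277) = (15803 + 1890)*(√(-27000 + 3720) + 11277) = 17693*(√(-23280) + 11277) = 17693*(4*I*√1455 + 11277) = 17693*(11277 + 4*I*√1455) = 199523961 + 70772*I*√1455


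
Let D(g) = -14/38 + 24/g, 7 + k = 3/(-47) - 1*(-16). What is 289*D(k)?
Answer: 445349/665 ≈ 669.70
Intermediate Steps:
k = 420/47 (k = -7 + (3/(-47) - 1*(-16)) = -7 + (3*(-1/47) + 16) = -7 + (-3/47 + 16) = -7 + 749/47 = 420/47 ≈ 8.9362)
D(g) = -7/19 + 24/g (D(g) = -14*1/38 + 24/g = -7/19 + 24/g)
289*D(k) = 289*(-7/19 + 24/(420/47)) = 289*(-7/19 + 24*(47/420)) = 289*(-7/19 + 94/35) = 289*(1541/665) = 445349/665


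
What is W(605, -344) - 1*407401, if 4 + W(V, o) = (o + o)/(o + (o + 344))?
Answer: -407403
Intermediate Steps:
W(V, o) = -4 + 2*o/(344 + 2*o) (W(V, o) = -4 + (o + o)/(o + (o + 344)) = -4 + (2*o)/(o + (344 + o)) = -4 + (2*o)/(344 + 2*o) = -4 + 2*o/(344 + 2*o))
W(605, -344) - 1*407401 = (-688 - 3*(-344))/(172 - 344) - 1*407401 = (-688 + 1032)/(-172) - 407401 = -1/172*344 - 407401 = -2 - 407401 = -407403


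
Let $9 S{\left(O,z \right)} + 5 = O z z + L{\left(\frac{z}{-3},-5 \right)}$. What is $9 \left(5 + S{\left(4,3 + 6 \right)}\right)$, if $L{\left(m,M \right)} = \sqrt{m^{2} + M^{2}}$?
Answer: $364 + \sqrt{34} \approx 369.83$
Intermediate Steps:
$L{\left(m,M \right)} = \sqrt{M^{2} + m^{2}}$
$S{\left(O,z \right)} = - \frac{5}{9} + \frac{\sqrt{25 + \frac{z^{2}}{9}}}{9} + \frac{O z^{2}}{9}$ ($S{\left(O,z \right)} = - \frac{5}{9} + \frac{O z z + \sqrt{\left(-5\right)^{2} + \left(\frac{z}{-3}\right)^{2}}}{9} = - \frac{5}{9} + \frac{O z^{2} + \sqrt{25 + \left(z \left(- \frac{1}{3}\right)\right)^{2}}}{9} = - \frac{5}{9} + \frac{O z^{2} + \sqrt{25 + \left(- \frac{z}{3}\right)^{2}}}{9} = - \frac{5}{9} + \frac{O z^{2} + \sqrt{25 + \frac{z^{2}}{9}}}{9} = - \frac{5}{9} + \frac{\sqrt{25 + \frac{z^{2}}{9}} + O z^{2}}{9} = - \frac{5}{9} + \left(\frac{\sqrt{25 + \frac{z^{2}}{9}}}{9} + \frac{O z^{2}}{9}\right) = - \frac{5}{9} + \frac{\sqrt{25 + \frac{z^{2}}{9}}}{9} + \frac{O z^{2}}{9}$)
$9 \left(5 + S{\left(4,3 + 6 \right)}\right) = 9 \left(5 + \left(- \frac{5}{9} + \frac{\sqrt{225 + \left(3 + 6\right)^{2}}}{27} + \frac{1}{9} \cdot 4 \left(3 + 6\right)^{2}\right)\right) = 9 \left(5 + \left(- \frac{5}{9} + \frac{\sqrt{225 + 9^{2}}}{27} + \frac{1}{9} \cdot 4 \cdot 9^{2}\right)\right) = 9 \left(5 + \left(- \frac{5}{9} + \frac{\sqrt{225 + 81}}{27} + \frac{1}{9} \cdot 4 \cdot 81\right)\right) = 9 \left(5 + \left(- \frac{5}{9} + \frac{\sqrt{306}}{27} + 36\right)\right) = 9 \left(5 + \left(- \frac{5}{9} + \frac{3 \sqrt{34}}{27} + 36\right)\right) = 9 \left(5 + \left(- \frac{5}{9} + \frac{\sqrt{34}}{9} + 36\right)\right) = 9 \left(5 + \left(\frac{319}{9} + \frac{\sqrt{34}}{9}\right)\right) = 9 \left(\frac{364}{9} + \frac{\sqrt{34}}{9}\right) = 364 + \sqrt{34}$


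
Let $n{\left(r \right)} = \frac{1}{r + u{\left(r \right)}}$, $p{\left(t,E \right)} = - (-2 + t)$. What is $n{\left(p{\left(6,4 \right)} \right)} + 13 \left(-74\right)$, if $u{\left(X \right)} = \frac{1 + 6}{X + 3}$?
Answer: $- \frac{10583}{11} \approx -962.09$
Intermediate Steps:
$u{\left(X \right)} = \frac{7}{3 + X}$
$p{\left(t,E \right)} = 2 - t$
$n{\left(r \right)} = \frac{1}{r + \frac{7}{3 + r}}$
$n{\left(p{\left(6,4 \right)} \right)} + 13 \left(-74\right) = \frac{3 + \left(2 - 6\right)}{7 + \left(2 - 6\right) \left(3 + \left(2 - 6\right)\right)} + 13 \left(-74\right) = \frac{3 + \left(2 - 6\right)}{7 + \left(2 - 6\right) \left(3 + \left(2 - 6\right)\right)} - 962 = \frac{3 - 4}{7 - 4 \left(3 - 4\right)} - 962 = \frac{1}{7 - -4} \left(-1\right) - 962 = \frac{1}{7 + 4} \left(-1\right) - 962 = \frac{1}{11} \left(-1\right) - 962 = - \frac{1}{11} - 962 = - \frac{10583}{11}$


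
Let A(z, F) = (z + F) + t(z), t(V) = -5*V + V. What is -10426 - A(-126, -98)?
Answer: -10706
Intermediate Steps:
t(V) = -4*V
A(z, F) = F - 3*z (A(z, F) = (z + F) - 4*z = (F + z) - 4*z = F - 3*z)
-10426 - A(-126, -98) = -10426 - (-98 - 3*(-126)) = -10426 - (-98 + 378) = -10426 - 1*280 = -10426 - 280 = -10706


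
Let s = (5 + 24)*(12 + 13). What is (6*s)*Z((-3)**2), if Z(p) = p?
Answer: 39150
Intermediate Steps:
s = 725 (s = 29*25 = 725)
(6*s)*Z((-3)**2) = (6*725)*(-3)**2 = 4350*9 = 39150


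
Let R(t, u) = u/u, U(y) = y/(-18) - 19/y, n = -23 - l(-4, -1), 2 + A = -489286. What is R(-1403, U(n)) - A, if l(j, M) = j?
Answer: 489289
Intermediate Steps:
A = -489288 (A = -2 - 489286 = -489288)
n = -19 (n = -23 - 1*(-4) = -23 + 4 = -19)
U(y) = -19/y - y/18 (U(y) = y*(-1/18) - 19/y = -y/18 - 19/y = -19/y - y/18)
R(t, u) = 1
R(-1403, U(n)) - A = 1 - 1*(-489288) = 1 + 489288 = 489289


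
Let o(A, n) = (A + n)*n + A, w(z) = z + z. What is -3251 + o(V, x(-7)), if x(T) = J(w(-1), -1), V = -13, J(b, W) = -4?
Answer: -3196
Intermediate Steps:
w(z) = 2*z
x(T) = -4
o(A, n) = A + n*(A + n) (o(A, n) = n*(A + n) + A = A + n*(A + n))
-3251 + o(V, x(-7)) = -3251 + (-13 + (-4)² - 13*(-4)) = -3251 + (-13 + 16 + 52) = -3251 + 55 = -3196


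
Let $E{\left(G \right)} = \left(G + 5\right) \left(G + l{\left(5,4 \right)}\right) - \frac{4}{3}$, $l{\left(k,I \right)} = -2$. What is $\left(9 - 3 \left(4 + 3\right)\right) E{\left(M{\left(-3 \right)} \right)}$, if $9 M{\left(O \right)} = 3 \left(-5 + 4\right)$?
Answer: $\frac{440}{3} \approx 146.67$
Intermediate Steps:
$M{\left(O \right)} = - \frac{1}{3}$ ($M{\left(O \right)} = \frac{3 \left(-5 + 4\right)}{9} = \frac{3 \left(-1\right)}{9} = \frac{1}{9} \left(-3\right) = - \frac{1}{3}$)
$E{\left(G \right)} = - \frac{4}{3} + \left(-2 + G\right) \left(5 + G\right)$ ($E{\left(G \right)} = \left(G + 5\right) \left(G - 2\right) - \frac{4}{3} = \left(5 + G\right) \left(-2 + G\right) - 4 \cdot \frac{1}{3} = \left(-2 + G\right) \left(5 + G\right) - \frac{4}{3} = - \frac{4}{3} + \left(-2 + G\right) \left(5 + G\right)$)
$\left(9 - 3 \left(4 + 3\right)\right) E{\left(M{\left(-3 \right)} \right)} = \left(9 - 3 \left(4 + 3\right)\right) \left(- \frac{34}{3} + \left(- \frac{1}{3}\right)^{2} + 3 \left(- \frac{1}{3}\right)\right) = \left(9 - 21\right) \left(- \frac{34}{3} + \frac{1}{9} - 1\right) = \left(9 - 21\right) \left(- \frac{110}{9}\right) = \left(-12\right) \left(- \frac{110}{9}\right) = \frac{440}{3}$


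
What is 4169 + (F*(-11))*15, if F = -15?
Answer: 6644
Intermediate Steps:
4169 + (F*(-11))*15 = 4169 - 15*(-11)*15 = 4169 + 165*15 = 4169 + 2475 = 6644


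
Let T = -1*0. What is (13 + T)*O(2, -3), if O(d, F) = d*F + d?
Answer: -52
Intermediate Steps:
O(d, F) = d + F*d (O(d, F) = F*d + d = d + F*d)
T = 0
(13 + T)*O(2, -3) = (13 + 0)*(2*(1 - 3)) = 13*(2*(-2)) = 13*(-4) = -52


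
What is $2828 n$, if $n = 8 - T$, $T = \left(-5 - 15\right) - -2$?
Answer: $73528$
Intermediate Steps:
$T = -18$ ($T = -20 + 2 = -18$)
$n = 26$ ($n = 8 - -18 = 8 + 18 = 26$)
$2828 n = 2828 \cdot 26 = 73528$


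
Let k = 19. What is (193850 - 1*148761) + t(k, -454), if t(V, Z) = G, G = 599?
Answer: 45688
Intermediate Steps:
t(V, Z) = 599
(193850 - 1*148761) + t(k, -454) = (193850 - 1*148761) + 599 = (193850 - 148761) + 599 = 45089 + 599 = 45688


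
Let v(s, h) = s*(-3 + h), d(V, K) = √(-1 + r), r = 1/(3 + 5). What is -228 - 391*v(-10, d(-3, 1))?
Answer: -11958 + 1955*I*√14/2 ≈ -11958.0 + 3657.5*I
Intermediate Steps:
r = ⅛ (r = 1/8 = ⅛ ≈ 0.12500)
d(V, K) = I*√14/4 (d(V, K) = √(-1 + ⅛) = √(-7/8) = I*√14/4)
-228 - 391*v(-10, d(-3, 1)) = -228 - (-3910)*(-3 + I*√14/4) = -228 - 391*(30 - 5*I*√14/2) = -228 + (-11730 + 1955*I*√14/2) = -11958 + 1955*I*√14/2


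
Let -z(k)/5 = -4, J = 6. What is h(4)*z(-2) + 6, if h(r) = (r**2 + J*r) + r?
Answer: 886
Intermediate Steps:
h(r) = r**2 + 7*r (h(r) = (r**2 + 6*r) + r = r**2 + 7*r)
z(k) = 20 (z(k) = -5*(-4) = 20)
h(4)*z(-2) + 6 = (4*(7 + 4))*20 + 6 = (4*11)*20 + 6 = 44*20 + 6 = 880 + 6 = 886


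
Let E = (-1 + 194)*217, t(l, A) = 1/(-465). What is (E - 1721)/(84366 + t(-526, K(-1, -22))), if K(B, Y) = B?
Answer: 18674400/39230189 ≈ 0.47602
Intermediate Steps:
t(l, A) = -1/465
E = 41881 (E = 193*217 = 41881)
(E - 1721)/(84366 + t(-526, K(-1, -22))) = (41881 - 1721)/(84366 - 1/465) = 40160/(39230189/465) = 40160*(465/39230189) = 18674400/39230189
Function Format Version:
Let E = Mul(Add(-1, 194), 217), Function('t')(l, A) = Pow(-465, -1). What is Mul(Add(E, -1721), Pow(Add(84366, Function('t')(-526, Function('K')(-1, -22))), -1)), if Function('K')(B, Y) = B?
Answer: Rational(18674400, 39230189) ≈ 0.47602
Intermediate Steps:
Function('t')(l, A) = Rational(-1, 465)
E = 41881 (E = Mul(193, 217) = 41881)
Mul(Add(E, -1721), Pow(Add(84366, Function('t')(-526, Function('K')(-1, -22))), -1)) = Mul(Add(41881, -1721), Pow(Add(84366, Rational(-1, 465)), -1)) = Mul(40160, Pow(Rational(39230189, 465), -1)) = Mul(40160, Rational(465, 39230189)) = Rational(18674400, 39230189)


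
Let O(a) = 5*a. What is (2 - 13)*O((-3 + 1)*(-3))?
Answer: -330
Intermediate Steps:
(2 - 13)*O((-3 + 1)*(-3)) = (2 - 13)*(5*((-3 + 1)*(-3))) = -55*(-2*(-3)) = -55*6 = -11*30 = -330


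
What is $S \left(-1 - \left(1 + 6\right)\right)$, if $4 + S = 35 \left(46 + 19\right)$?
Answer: $-18168$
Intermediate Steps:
$S = 2271$ ($S = -4 + 35 \left(46 + 19\right) = -4 + 35 \cdot 65 = -4 + 2275 = 2271$)
$S \left(-1 - \left(1 + 6\right)\right) = 2271 \left(-1 - \left(1 + 6\right)\right) = 2271 \left(-1 - 7\right) = 2271 \left(-8\right) = -18168$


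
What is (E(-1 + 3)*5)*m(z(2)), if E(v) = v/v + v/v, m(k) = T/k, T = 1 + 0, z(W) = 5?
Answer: 2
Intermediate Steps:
T = 1
m(k) = 1/k
E(v) = 2 (E(v) = 1 + 1 = 2)
(E(-1 + 3)*5)*m(z(2)) = (2*5)/5 = 10*(1/5) = 2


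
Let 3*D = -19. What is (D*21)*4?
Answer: -532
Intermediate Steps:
D = -19/3 (D = (⅓)*(-19) = -19/3 ≈ -6.3333)
(D*21)*4 = -19/3*21*4 = -133*4 = -532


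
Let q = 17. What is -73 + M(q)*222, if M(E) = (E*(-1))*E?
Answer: -64231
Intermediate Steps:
M(E) = -E² (M(E) = (-E)*E = -E²)
-73 + M(q)*222 = -73 - 1*17²*222 = -73 - 1*289*222 = -73 - 289*222 = -73 - 64158 = -64231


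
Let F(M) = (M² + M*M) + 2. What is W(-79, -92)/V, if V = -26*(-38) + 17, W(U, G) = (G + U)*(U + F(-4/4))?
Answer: 855/67 ≈ 12.761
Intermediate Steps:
F(M) = 2 + 2*M² (F(M) = (M² + M²) + 2 = 2*M² + 2 = 2 + 2*M²)
W(U, G) = (4 + U)*(G + U) (W(U, G) = (G + U)*(U + (2 + 2*(-4/4)²)) = (G + U)*(U + (2 + 2*(-4*¼)²)) = (G + U)*(U + (2 + 2*(-1)²)) = (G + U)*(U + (2 + 2*1)) = (G + U)*(U + (2 + 2)) = (G + U)*(U + 4) = (G + U)*(4 + U) = (4 + U)*(G + U))
V = 1005 (V = 988 + 17 = 1005)
W(-79, -92)/V = ((-79)² + 4*(-92) + 4*(-79) - 92*(-79))/1005 = (6241 - 368 - 316 + 7268)*(1/1005) = 12825*(1/1005) = 855/67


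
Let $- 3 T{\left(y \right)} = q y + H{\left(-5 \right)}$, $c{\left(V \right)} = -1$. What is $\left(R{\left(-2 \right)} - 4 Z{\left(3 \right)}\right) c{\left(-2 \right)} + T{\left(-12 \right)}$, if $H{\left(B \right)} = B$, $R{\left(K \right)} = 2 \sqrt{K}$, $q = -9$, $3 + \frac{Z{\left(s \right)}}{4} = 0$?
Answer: $- \frac{247}{3} - 2 i \sqrt{2} \approx -82.333 - 2.8284 i$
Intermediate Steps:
$Z{\left(s \right)} = -12$ ($Z{\left(s \right)} = -12 + 4 \cdot 0 = -12 + 0 = -12$)
$T{\left(y \right)} = \frac{5}{3} + 3 y$ ($T{\left(y \right)} = - \frac{- 9 y - 5}{3} = - \frac{-5 - 9 y}{3} = \frac{5}{3} + 3 y$)
$\left(R{\left(-2 \right)} - 4 Z{\left(3 \right)}\right) c{\left(-2 \right)} + T{\left(-12 \right)} = \left(2 \sqrt{-2} - -48\right) \left(-1\right) + \left(\frac{5}{3} + 3 \left(-12\right)\right) = \left(2 i \sqrt{2} + 48\right) \left(-1\right) + \left(\frac{5}{3} - 36\right) = \left(2 i \sqrt{2} + 48\right) \left(-1\right) - \frac{103}{3} = \left(48 + 2 i \sqrt{2}\right) \left(-1\right) - \frac{103}{3} = \left(-48 - 2 i \sqrt{2}\right) - \frac{103}{3} = - \frac{247}{3} - 2 i \sqrt{2}$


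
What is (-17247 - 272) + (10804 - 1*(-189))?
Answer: -6526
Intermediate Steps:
(-17247 - 272) + (10804 - 1*(-189)) = -17519 + (10804 + 189) = -17519 + 10993 = -6526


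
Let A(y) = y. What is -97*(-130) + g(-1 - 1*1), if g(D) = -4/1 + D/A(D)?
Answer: 12607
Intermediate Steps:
g(D) = -3 (g(D) = -4/1 + D/D = -4*1 + 1 = -4 + 1 = -3)
-97*(-130) + g(-1 - 1*1) = -97*(-130) - 3 = 12610 - 3 = 12607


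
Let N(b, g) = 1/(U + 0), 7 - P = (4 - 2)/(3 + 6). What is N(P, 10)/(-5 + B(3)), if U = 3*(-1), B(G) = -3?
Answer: 1/24 ≈ 0.041667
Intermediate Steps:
U = -3
P = 61/9 (P = 7 - (4 - 2)/(3 + 6) = 7 - 2/9 = 61/9 ≈ 6.7778)
N(b, g) = -1/3 (N(b, g) = 1/(-3 + 0) = 1/(-3) = -1/3)
N(P, 10)/(-5 + B(3)) = -1/3/(-5 - 3) = -1/3/(-8) = -1/8*(-1/3) = 1/24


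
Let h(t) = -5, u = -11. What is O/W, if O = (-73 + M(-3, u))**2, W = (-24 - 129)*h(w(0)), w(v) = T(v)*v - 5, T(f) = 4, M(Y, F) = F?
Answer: 784/85 ≈ 9.2235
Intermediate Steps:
w(v) = -5 + 4*v (w(v) = 4*v - 5 = -5 + 4*v)
W = 765 (W = (-24 - 129)*(-5) = -153*(-5) = 765)
O = 7056 (O = (-73 - 11)**2 = (-84)**2 = 7056)
O/W = 7056/765 = 7056*(1/765) = 784/85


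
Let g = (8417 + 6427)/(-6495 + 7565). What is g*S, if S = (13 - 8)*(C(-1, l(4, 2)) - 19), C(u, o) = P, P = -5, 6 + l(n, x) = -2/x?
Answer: -178128/107 ≈ -1664.7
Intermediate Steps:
l(n, x) = -6 - 2/x
C(u, o) = -5
g = 7422/535 (g = 14844/1070 = 14844*(1/1070) = 7422/535 ≈ 13.873)
S = -120 (S = (13 - 8)*(-5 - 19) = 5*(-24) = -120)
g*S = (7422/535)*(-120) = -178128/107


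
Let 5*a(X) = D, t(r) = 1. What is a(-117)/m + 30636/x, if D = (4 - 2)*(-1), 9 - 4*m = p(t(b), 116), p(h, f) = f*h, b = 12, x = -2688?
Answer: -1364063/119840 ≈ -11.382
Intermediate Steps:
m = -107/4 (m = 9/4 - 29 = -107/4 ≈ -26.750)
D = -2 (D = 2*(-1) = -2)
a(X) = -⅖ (a(X) = (⅕)*(-2) = -⅖)
a(-117)/m + 30636/x = -2/(5*(-107/4)) + 30636/(-2688) = -⅖*(-4/107) + 30636*(-1/2688) = 8/535 - 2553/224 = -1364063/119840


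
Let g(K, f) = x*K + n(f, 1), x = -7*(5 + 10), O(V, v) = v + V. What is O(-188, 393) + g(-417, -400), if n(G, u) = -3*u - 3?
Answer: 43984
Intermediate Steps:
O(V, v) = V + v
n(G, u) = -3 - 3*u
x = -105 (x = -7*15 = -105)
g(K, f) = -6 - 105*K (g(K, f) = -105*K + (-3 - 3*1) = -105*K + (-3 - 3) = -105*K - 6 = -6 - 105*K)
O(-188, 393) + g(-417, -400) = (-188 + 393) + (-6 - 105*(-417)) = 205 + (-6 + 43785) = 205 + 43779 = 43984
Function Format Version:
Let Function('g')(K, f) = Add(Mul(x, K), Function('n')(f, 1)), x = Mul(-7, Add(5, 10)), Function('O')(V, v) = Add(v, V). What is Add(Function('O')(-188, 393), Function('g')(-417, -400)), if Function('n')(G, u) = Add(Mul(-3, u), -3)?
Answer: 43984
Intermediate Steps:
Function('O')(V, v) = Add(V, v)
Function('n')(G, u) = Add(-3, Mul(-3, u))
x = -105 (x = Mul(-7, 15) = -105)
Function('g')(K, f) = Add(-6, Mul(-105, K)) (Function('g')(K, f) = Add(Mul(-105, K), Add(-3, Mul(-3, 1))) = Add(Mul(-105, K), Add(-3, -3)) = Add(Mul(-105, K), -6) = Add(-6, Mul(-105, K)))
Add(Function('O')(-188, 393), Function('g')(-417, -400)) = Add(Add(-188, 393), Add(-6, Mul(-105, -417))) = Add(205, Add(-6, 43785)) = Add(205, 43779) = 43984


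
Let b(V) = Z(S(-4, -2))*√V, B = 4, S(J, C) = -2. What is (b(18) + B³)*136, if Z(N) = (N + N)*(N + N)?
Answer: 8704 + 6528*√2 ≈ 17936.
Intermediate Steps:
Z(N) = 4*N² (Z(N) = (2*N)*(2*N) = 4*N²)
b(V) = 16*√V (b(V) = (4*(-2)²)*√V = (4*4)*√V = 16*√V)
(b(18) + B³)*136 = (16*√18 + 4³)*136 = (16*(3*√2) + 64)*136 = (48*√2 + 64)*136 = (64 + 48*√2)*136 = 8704 + 6528*√2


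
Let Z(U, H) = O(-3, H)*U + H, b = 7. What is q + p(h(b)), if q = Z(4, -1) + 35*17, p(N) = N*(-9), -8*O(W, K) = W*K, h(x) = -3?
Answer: 1239/2 ≈ 619.50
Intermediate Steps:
O(W, K) = -K*W/8 (O(W, K) = -W*K/8 = -K*W/8)
Z(U, H) = H + 3*H*U/8 (Z(U, H) = (-1/8*H*(-3))*U + H = (3*H/8)*U + H = 3*H*U/8 + H = H + 3*H*U/8)
p(N) = -9*N
q = 1185/2 (q = (1/8)*(-1)*(8 + 3*4) + 35*17 = (1/8)*(-1)*(8 + 12) + 595 = (1/8)*(-1)*20 + 595 = -5/2 + 595 = 1185/2 ≈ 592.50)
q + p(h(b)) = 1185/2 - 9*(-3) = 1185/2 + 27 = 1239/2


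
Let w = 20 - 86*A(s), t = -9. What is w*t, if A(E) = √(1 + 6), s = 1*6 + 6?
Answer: -180 + 774*√7 ≈ 1867.8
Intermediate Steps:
s = 12 (s = 6 + 6 = 12)
A(E) = √7
w = 20 - 86*√7 ≈ -207.53
w*t = (20 - 86*√7)*(-9) = -180 + 774*√7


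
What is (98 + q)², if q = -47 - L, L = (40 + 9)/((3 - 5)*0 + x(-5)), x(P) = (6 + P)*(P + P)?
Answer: 312481/100 ≈ 3124.8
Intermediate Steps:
x(P) = 2*P*(6 + P) (x(P) = (6 + P)*(2*P) = 2*P*(6 + P))
L = -49/10 (L = (40 + 9)/((3 - 5)*0 + 2*(-5)*(6 - 5)) = 49/(-2*0 + 2*(-5)*1) = 49/(0 - 10) = 49/(-10) = 49*(-⅒) = -49/10 ≈ -4.9000)
q = -421/10 (q = -47 - 1*(-49/10) = -47 + 49/10 = -421/10 ≈ -42.100)
(98 + q)² = (98 - 421/10)² = (559/10)² = 312481/100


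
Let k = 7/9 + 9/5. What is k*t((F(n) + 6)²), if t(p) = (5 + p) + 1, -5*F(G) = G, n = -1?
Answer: 128876/1125 ≈ 114.56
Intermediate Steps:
F(G) = -G/5
t(p) = 6 + p
k = 116/45 (k = 7*(⅑) + 9*(⅕) = 7/9 + 9/5 = 116/45 ≈ 2.5778)
k*t((F(n) + 6)²) = 116*(6 + (-⅕*(-1) + 6)²)/45 = 116*(6 + (⅕ + 6)²)/45 = 116*(6 + (31/5)²)/45 = 116*(6 + 961/25)/45 = (116/45)*(1111/25) = 128876/1125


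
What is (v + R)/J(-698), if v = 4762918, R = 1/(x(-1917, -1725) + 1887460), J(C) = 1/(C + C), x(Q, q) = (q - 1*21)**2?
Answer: -8204867479351181/1233994 ≈ -6.6490e+9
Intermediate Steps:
x(Q, q) = (-21 + q)**2 (x(Q, q) = (q - 21)**2 = (-21 + q)**2)
J(C) = 1/(2*C)
R = 1/4935976 (R = 1/((-21 - 1725)**2 + 1887460) = 1/((-1746)**2 + 1887460) = 1/(3048516 + 1887460) = 1/4935976 ≈ 2.0259e-7)
(v + R)/J(-698) = (4762918 + 1/4935976)/(((1/2)/(-698))) = 23509648937969/(4935976*(((1/2)*(-1/698)))) = 23509648937969/(4935976*(-1/1396)) = (23509648937969/4935976)*(-1396) = -8204867479351181/1233994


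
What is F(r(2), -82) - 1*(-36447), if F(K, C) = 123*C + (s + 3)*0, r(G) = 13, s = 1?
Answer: 26361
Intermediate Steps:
F(K, C) = 123*C (F(K, C) = 123*C + (1 + 3)*0 = 123*C + 4*0 = 123*C + 0 = 123*C)
F(r(2), -82) - 1*(-36447) = 123*(-82) - 1*(-36447) = -10086 + 36447 = 26361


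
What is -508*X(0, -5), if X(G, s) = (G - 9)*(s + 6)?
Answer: 4572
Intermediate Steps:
X(G, s) = (-9 + G)*(6 + s)
-508*X(0, -5) = -508*(-54 - 9*(-5) + 6*0 + 0*(-5)) = -508*(-54 + 45 + 0 + 0) = -508*(-9) = 4572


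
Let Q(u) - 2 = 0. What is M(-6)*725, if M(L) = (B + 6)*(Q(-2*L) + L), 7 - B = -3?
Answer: -46400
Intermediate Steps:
Q(u) = 2 (Q(u) = 2 + 0 = 2)
B = 10 (B = 7 - 1*(-3) = 7 + 3 = 10)
M(L) = 32 + 16*L (M(L) = (10 + 6)*(2 + L) = 16*(2 + L) = 32 + 16*L)
M(-6)*725 = (32 + 16*(-6))*725 = (32 - 96)*725 = -64*725 = -46400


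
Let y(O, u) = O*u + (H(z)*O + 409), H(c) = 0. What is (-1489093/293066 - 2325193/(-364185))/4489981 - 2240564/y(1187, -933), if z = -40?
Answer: 536857981914859231115843/265261329699538372862310 ≈ 2.0239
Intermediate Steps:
y(O, u) = 409 + O*u (y(O, u) = O*u + (0*O + 409) = O*u + (0 + 409) = O*u + 409 = 409 + O*u)
(-1489093/293066 - 2325193/(-364185))/4489981 - 2240564/y(1187, -933) = (-1489093/293066 - 2325193/(-364185))/4489981 - 2240564/(409 + 1187*(-933)) = (-1489093*1/293066 - 2325193*(-1/364185))*(1/4489981) - 2240564/(409 - 1107471) = (-1489093/293066 + 2325193/364185)*(1/4489981) - 2240564/(-1107062) = (139129677533/106730241210)*(1/4489981) - 2240564*(-1/1107062) = 139129677533/479216755158317010 + 1120282/553531 = 536857981914859231115843/265261329699538372862310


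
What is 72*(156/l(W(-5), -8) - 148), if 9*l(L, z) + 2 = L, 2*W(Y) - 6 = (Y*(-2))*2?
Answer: -16128/11 ≈ -1466.2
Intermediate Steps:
W(Y) = 3 - 2*Y (W(Y) = 3 + ((Y*(-2))*2)/2 = 3 + (-2*Y*2)/2 = 3 + (-4*Y)/2 = 3 - 2*Y)
l(L, z) = -2/9 + L/9
72*(156/l(W(-5), -8) - 148) = 72*(156/(-2/9 + (3 - 2*(-5))/9) - 148) = 72*(156/(-2/9 + (3 + 10)/9) - 148) = 72*(156/(-2/9 + (⅑)*13) - 148) = 72*(156/(-2/9 + 13/9) - 148) = 72*(156/(11/9) - 148) = 72*(156*(9/11) - 148) = 72*(1404/11 - 148) = 72*(-224/11) = -16128/11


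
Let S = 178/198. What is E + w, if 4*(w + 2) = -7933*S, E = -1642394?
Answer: -651094853/396 ≈ -1.6442e+6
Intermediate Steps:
S = 89/99 (S = 178*(1/198) = 89/99 ≈ 0.89899)
w = -706829/396 (w = -2 + (-7933*89/99)/4 = -2 + (¼)*(-706037/99) = -2 - 706037/396 = -706829/396 ≈ -1784.9)
E + w = -1642394 - 706829/396 = -651094853/396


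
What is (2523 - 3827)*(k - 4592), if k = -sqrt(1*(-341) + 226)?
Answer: 5987968 + 1304*I*sqrt(115) ≈ 5.988e+6 + 13984.0*I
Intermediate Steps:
k = -I*sqrt(115) (k = -sqrt(-341 + 226) = -sqrt(-115) = -I*sqrt(115) ≈ -10.724*I)
(2523 - 3827)*(k - 4592) = (2523 - 3827)*(-I*sqrt(115) - 4592) = -1304*(-4592 - I*sqrt(115)) = 5987968 + 1304*I*sqrt(115)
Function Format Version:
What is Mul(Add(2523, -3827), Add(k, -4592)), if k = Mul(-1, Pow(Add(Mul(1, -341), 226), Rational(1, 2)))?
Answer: Add(5987968, Mul(1304, I, Pow(115, Rational(1, 2)))) ≈ Add(5.9880e+6, Mul(13984., I))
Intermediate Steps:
k = Mul(-1, I, Pow(115, Rational(1, 2))) (k = Mul(-1, Pow(Add(-341, 226), Rational(1, 2))) = Mul(-1, Pow(-115, Rational(1, 2))) = Mul(-1, Mul(I, Pow(115, Rational(1, 2)))) = Mul(-1, I, Pow(115, Rational(1, 2))) ≈ Mul(-10.724, I))
Mul(Add(2523, -3827), Add(k, -4592)) = Mul(Add(2523, -3827), Add(Mul(-1, I, Pow(115, Rational(1, 2))), -4592)) = Mul(-1304, Add(-4592, Mul(-1, I, Pow(115, Rational(1, 2))))) = Add(5987968, Mul(1304, I, Pow(115, Rational(1, 2))))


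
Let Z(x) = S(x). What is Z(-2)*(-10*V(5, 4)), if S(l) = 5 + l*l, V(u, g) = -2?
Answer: 180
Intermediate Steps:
S(l) = 5 + l**2
Z(x) = 5 + x**2
Z(-2)*(-10*V(5, 4)) = (5 + (-2)**2)*(-10*(-2)) = (5 + 4)*20 = 9*20 = 180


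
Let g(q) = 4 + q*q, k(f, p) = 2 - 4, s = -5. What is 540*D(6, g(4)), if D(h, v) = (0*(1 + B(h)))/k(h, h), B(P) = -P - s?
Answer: 0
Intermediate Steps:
k(f, p) = -2
g(q) = 4 + q²
B(P) = 5 - P (B(P) = -P - 1*(-5) = -P + 5 = 5 - P)
D(h, v) = 0 (D(h, v) = (0*(1 + (5 - h)))/(-2) = (0*(6 - h))*(-½) = 0*(-½) = 0)
540*D(6, g(4)) = 540*0 = 0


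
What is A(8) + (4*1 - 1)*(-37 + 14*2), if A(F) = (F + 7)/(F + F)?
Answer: -417/16 ≈ -26.063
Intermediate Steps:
A(F) = (7 + F)/(2*F) (A(F) = (7 + F)/((2*F)) = (7 + F)*(1/(2*F)) = (7 + F)/(2*F))
A(8) + (4*1 - 1)*(-37 + 14*2) = (½)*(7 + 8)/8 + (4*1 - 1)*(-37 + 14*2) = (½)*(⅛)*15 + (4 - 1)*(-37 + 28) = 15/16 + 3*(-9) = 15/16 - 27 = -417/16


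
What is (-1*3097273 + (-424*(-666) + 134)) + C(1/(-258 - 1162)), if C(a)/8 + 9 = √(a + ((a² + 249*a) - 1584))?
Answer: -2814827 + 2*I*√3194332599/355 ≈ -2.8148e+6 + 318.41*I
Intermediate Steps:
C(a) = -72 + 8*√(-1584 + a² + 250*a) (C(a) = -72 + 8*√(a + ((a² + 249*a) - 1584)) = -72 + 8*√(a + (-1584 + a² + 249*a)) = -72 + 8*√(-1584 + a² + 250*a))
(-1*3097273 + (-424*(-666) + 134)) + C(1/(-258 - 1162)) = (-1*3097273 + (-424*(-666) + 134)) + (-72 + 8*√(-1584 + (1/(-258 - 1162))² + 250/(-258 - 1162))) = (-3097273 + (282384 + 134)) + (-72 + 8*√(-1584 + (1/(-1420))² + 250/(-1420))) = (-3097273 + 282518) + (-72 + 8*√(-1584 + (-1/1420)² + 250*(-1/1420))) = -2814755 + (-72 + 8*√(-1584 + 1/2016400 - 25/142)) = -2814755 + (-72 + 8*√(-3194332599/2016400)) = -2814755 + (-72 + 8*(I*√3194332599/1420)) = -2814755 + (-72 + 2*I*√3194332599/355) = -2814827 + 2*I*√3194332599/355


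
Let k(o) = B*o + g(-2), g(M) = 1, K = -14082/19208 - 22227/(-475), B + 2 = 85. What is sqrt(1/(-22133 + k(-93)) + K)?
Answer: sqrt(3557508570771107327)/277912810 ≈ 6.7868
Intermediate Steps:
B = 83 (B = -2 + 85 = 83)
K = 210123633/4561900 (K = -14082*1/19208 - 22227*(-1/475) = -7041/9604 + 22227/475 = 210123633/4561900 ≈ 46.061)
k(o) = 1 + 83*o (k(o) = 83*o + 1 = 1 + 83*o)
sqrt(1/(-22133 + k(-93)) + K) = sqrt(1/(-22133 + (1 + 83*(-93))) + 210123633/4561900) = sqrt(1/(-22133 + (1 - 7719)) + 210123633/4561900) = sqrt(1/(-22133 - 7718) + 210123633/4561900) = sqrt(1/(-29851) + 210123633/4561900) = sqrt(-1/29851 + 210123633/4561900) = sqrt(6272396006783/136177276900) = sqrt(3557508570771107327)/277912810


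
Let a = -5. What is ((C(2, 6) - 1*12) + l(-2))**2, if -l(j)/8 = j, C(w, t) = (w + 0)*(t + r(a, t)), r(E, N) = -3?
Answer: 100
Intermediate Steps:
C(w, t) = w*(-3 + t) (C(w, t) = (w + 0)*(t - 3) = w*(-3 + t))
l(j) = -8*j
((C(2, 6) - 1*12) + l(-2))**2 = ((2*(-3 + 6) - 1*12) - 8*(-2))**2 = ((2*3 - 12) + 16)**2 = ((6 - 12) + 16)**2 = (-6 + 16)**2 = 10**2 = 100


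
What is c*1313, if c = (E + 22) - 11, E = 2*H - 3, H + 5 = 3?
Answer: 5252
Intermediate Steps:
H = -2 (H = -5 + 3 = -2)
E = -7 (E = 2*(-2) - 3 = -4 - 3 = -7)
c = 4 (c = (-7 + 22) - 11 = 15 - 11 = 4)
c*1313 = 4*1313 = 5252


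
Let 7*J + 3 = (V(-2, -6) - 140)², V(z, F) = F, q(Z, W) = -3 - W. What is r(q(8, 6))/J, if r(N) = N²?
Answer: 567/21313 ≈ 0.026603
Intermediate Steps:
J = 21313/7 (J = -3/7 + (-6 - 140)²/7 = -3/7 + (⅐)*(-146)² = -3/7 + (⅐)*21316 = -3/7 + 21316/7 = 21313/7 ≈ 3044.7)
r(q(8, 6))/J = (-3 - 1*6)²/(21313/7) = (-3 - 6)²*(7/21313) = (-9)²*(7/21313) = 81*(7/21313) = 567/21313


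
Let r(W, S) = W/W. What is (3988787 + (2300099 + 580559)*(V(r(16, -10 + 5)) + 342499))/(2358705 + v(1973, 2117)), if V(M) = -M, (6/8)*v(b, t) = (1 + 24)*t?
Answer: 2959870777413/7287815 ≈ 4.0614e+5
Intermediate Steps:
r(W, S) = 1
v(b, t) = 100*t/3 (v(b, t) = 4*((1 + 24)*t)/3 = 4*(25*t)/3 = 100*t/3)
(3988787 + (2300099 + 580559)*(V(r(16, -10 + 5)) + 342499))/(2358705 + v(1973, 2117)) = (3988787 + (2300099 + 580559)*(-1*1 + 342499))/(2358705 + (100/3)*2117) = (3988787 + 2880658*(-1 + 342499))/(2358705 + 211700/3) = (3988787 + 2880658*342498)/(7287815/3) = (3988787 + 986619603684)*(3/7287815) = 986623592471*(3/7287815) = 2959870777413/7287815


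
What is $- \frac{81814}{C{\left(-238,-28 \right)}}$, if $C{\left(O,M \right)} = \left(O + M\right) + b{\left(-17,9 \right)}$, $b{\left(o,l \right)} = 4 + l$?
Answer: $\frac{81814}{253} \approx 323.38$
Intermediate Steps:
$C{\left(O,M \right)} = 13 + M + O$ ($C{\left(O,M \right)} = \left(O + M\right) + \left(4 + 9\right) = \left(M + O\right) + 13 = 13 + M + O$)
$- \frac{81814}{C{\left(-238,-28 \right)}} = - \frac{81814}{13 - 28 - 238} = - \frac{81814}{-253} = \left(-81814\right) \left(- \frac{1}{253}\right) = \frac{81814}{253}$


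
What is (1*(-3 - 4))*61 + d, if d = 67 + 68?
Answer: -292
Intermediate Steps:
d = 135
(1*(-3 - 4))*61 + d = (1*(-3 - 4))*61 + 135 = (1*(-7))*61 + 135 = -7*61 + 135 = -427 + 135 = -292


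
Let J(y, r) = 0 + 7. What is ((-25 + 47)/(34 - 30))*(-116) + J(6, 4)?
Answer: -631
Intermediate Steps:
J(y, r) = 7
((-25 + 47)/(34 - 30))*(-116) + J(6, 4) = ((-25 + 47)/(34 - 30))*(-116) + 7 = (22/4)*(-116) + 7 = (22*(¼))*(-116) + 7 = (11/2)*(-116) + 7 = -638 + 7 = -631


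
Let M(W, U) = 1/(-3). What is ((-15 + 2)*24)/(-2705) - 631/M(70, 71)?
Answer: 5120877/2705 ≈ 1893.1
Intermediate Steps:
M(W, U) = -1/3
((-15 + 2)*24)/(-2705) - 631/M(70, 71) = ((-15 + 2)*24)/(-2705) - 631/(-1/3) = -13*24*(-1/2705) - 631*(-3) = -312*(-1/2705) + 1893 = 312/2705 + 1893 = 5120877/2705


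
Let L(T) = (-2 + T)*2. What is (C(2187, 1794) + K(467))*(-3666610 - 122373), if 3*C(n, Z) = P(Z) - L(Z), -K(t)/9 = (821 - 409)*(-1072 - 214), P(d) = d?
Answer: -54196377623542/3 ≈ -1.8065e+13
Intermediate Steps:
L(T) = -4 + 2*T
K(t) = 4768488 (K(t) = -9*(821 - 409)*(-1072 - 214) = -3708*(-1286) = -9*(-529832) = 4768488)
C(n, Z) = 4/3 - Z/3 (C(n, Z) = (Z - (-4 + 2*Z))/3 = (Z + (4 - 2*Z))/3 = (4 - Z)/3 = 4/3 - Z/3)
(C(2187, 1794) + K(467))*(-3666610 - 122373) = ((4/3 - ⅓*1794) + 4768488)*(-3666610 - 122373) = ((4/3 - 598) + 4768488)*(-3788983) = (-1790/3 + 4768488)*(-3788983) = (14303674/3)*(-3788983) = -54196377623542/3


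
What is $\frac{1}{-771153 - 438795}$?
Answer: $- \frac{1}{1209948} \approx -8.2648 \cdot 10^{-7}$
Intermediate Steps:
$\frac{1}{-771153 - 438795} = \frac{1}{-1209948} = - \frac{1}{1209948}$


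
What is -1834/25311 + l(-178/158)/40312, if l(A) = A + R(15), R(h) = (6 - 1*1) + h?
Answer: -5802905731/80606625528 ≈ -0.071990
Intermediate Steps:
R(h) = 5 + h (R(h) = (6 - 1) + h = 5 + h)
l(A) = 20 + A (l(A) = A + (5 + 15) = A + 20 = 20 + A)
-1834/25311 + l(-178/158)/40312 = -1834/25311 + (20 - 178/158)/40312 = -1834*1/25311 + (20 - 178*1/158)*(1/40312) = -1834/25311 + (20 - 89/79)*(1/40312) = -1834/25311 + (1491/79)*(1/40312) = -1834/25311 + 1491/3184648 = -5802905731/80606625528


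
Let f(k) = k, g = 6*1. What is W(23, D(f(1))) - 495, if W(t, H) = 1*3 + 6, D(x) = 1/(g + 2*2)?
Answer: -486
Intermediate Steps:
g = 6
D(x) = ⅒ (D(x) = 1/(6 + 2*2) = 1/(6 + 4) = 1/10 = ⅒)
W(t, H) = 9 (W(t, H) = 3 + 6 = 9)
W(23, D(f(1))) - 495 = 9 - 495 = -486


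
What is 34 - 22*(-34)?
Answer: 782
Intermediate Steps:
34 - 22*(-34) = 34 + 748 = 782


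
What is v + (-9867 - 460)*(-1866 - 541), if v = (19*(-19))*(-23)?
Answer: 24865392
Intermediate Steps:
v = 8303 (v = -361*(-23) = 8303)
v + (-9867 - 460)*(-1866 - 541) = 8303 + (-9867 - 460)*(-1866 - 541) = 8303 - 10327*(-2407) = 8303 + 24857089 = 24865392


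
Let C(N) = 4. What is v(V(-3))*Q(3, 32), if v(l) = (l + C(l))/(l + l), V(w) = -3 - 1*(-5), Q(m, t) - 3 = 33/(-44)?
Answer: 27/8 ≈ 3.3750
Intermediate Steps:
Q(m, t) = 9/4 (Q(m, t) = 3 + 33/(-44) = 3 + 33*(-1/44) = 3 - ¾ = 9/4)
V(w) = 2 (V(w) = -3 + 5 = 2)
v(l) = (4 + l)/(2*l) (v(l) = (l + 4)/(l + l) = (4 + l)/((2*l)) = (4 + l)*(1/(2*l)) = (4 + l)/(2*l))
v(V(-3))*Q(3, 32) = ((½)*(4 + 2)/2)*(9/4) = ((½)*(½)*6)*(9/4) = (3/2)*(9/4) = 27/8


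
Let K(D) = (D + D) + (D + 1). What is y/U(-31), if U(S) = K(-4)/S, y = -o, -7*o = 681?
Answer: 21111/77 ≈ 274.17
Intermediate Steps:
K(D) = 1 + 3*D (K(D) = 2*D + (1 + D) = 1 + 3*D)
o = -681/7 (o = -⅐*681 = -681/7 ≈ -97.286)
y = 681/7 (y = -1*(-681/7) = 681/7 ≈ 97.286)
U(S) = -11/S (U(S) = (1 + 3*(-4))/S = (1 - 12)/S = -11/S)
y/U(-31) = 681/(7*((-11/(-31)))) = 681/(7*((-11*(-1/31)))) = 681/(7*(11/31)) = (681/7)*(31/11) = 21111/77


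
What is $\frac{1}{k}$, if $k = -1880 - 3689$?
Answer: $- \frac{1}{5569} \approx -0.00017957$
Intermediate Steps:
$k = -5569$ ($k = -1880 - 3689 = -5569$)
$\frac{1}{k} = \frac{1}{-5569} = - \frac{1}{5569}$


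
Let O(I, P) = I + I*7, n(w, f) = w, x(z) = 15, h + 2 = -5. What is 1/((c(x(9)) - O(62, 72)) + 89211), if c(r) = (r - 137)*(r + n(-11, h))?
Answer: 1/88227 ≈ 1.1334e-5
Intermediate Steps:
h = -7 (h = -2 - 5 = -7)
O(I, P) = 8*I (O(I, P) = I + 7*I = 8*I)
c(r) = (-137 + r)*(-11 + r) (c(r) = (r - 137)*(r - 11) = (-137 + r)*(-11 + r))
1/((c(x(9)) - O(62, 72)) + 89211) = 1/(((1507 + 15² - 148*15) - 8*62) + 89211) = 1/(((1507 + 225 - 2220) - 1*496) + 89211) = 1/((-488 - 496) + 89211) = 1/(-984 + 89211) = 1/88227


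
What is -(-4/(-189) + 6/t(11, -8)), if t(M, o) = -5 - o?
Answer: -382/189 ≈ -2.0212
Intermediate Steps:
-(-4/(-189) + 6/t(11, -8)) = -(-4/(-189) + 6/(-5 - 1*(-8))) = -(-4*(-1/189) + 6/(-5 + 8)) = -(4/189 + 6/3) = -(4/189 + 6*(⅓)) = -(4/189 + 2) = -1*382/189 = -382/189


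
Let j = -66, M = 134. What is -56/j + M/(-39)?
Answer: -370/143 ≈ -2.5874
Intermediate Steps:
-56/j + M/(-39) = -56/(-66) + 134/(-39) = -56*(-1/66) + 134*(-1/39) = 28/33 - 134/39 = -370/143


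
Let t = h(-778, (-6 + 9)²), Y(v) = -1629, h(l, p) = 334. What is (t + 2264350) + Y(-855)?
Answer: 2263055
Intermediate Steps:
t = 334
(t + 2264350) + Y(-855) = (334 + 2264350) - 1629 = 2264684 - 1629 = 2263055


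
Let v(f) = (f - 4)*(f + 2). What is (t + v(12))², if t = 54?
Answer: 27556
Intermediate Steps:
v(f) = (-4 + f)*(2 + f)
(t + v(12))² = (54 + (-8 + 12² - 2*12))² = (54 + (-8 + 144 - 24))² = (54 + 112)² = 166² = 27556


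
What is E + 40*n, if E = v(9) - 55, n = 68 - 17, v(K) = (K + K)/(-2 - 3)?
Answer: 9907/5 ≈ 1981.4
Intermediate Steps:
v(K) = -2*K/5 (v(K) = (2*K)/(-5) = (2*K)*(-⅕) = -2*K/5)
n = 51
E = -293/5 (E = -⅖*9 - 55 = -18/5 - 55 = -293/5 ≈ -58.600)
E + 40*n = -293/5 + 40*51 = -293/5 + 2040 = 9907/5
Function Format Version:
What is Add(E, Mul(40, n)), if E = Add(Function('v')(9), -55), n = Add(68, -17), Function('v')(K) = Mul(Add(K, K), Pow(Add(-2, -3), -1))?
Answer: Rational(9907, 5) ≈ 1981.4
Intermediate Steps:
Function('v')(K) = Mul(Rational(-2, 5), K) (Function('v')(K) = Mul(Mul(2, K), Pow(-5, -1)) = Mul(Mul(2, K), Rational(-1, 5)) = Mul(Rational(-2, 5), K))
n = 51
E = Rational(-293, 5) (E = Add(Mul(Rational(-2, 5), 9), -55) = Add(Rational(-18, 5), -55) = Rational(-293, 5) ≈ -58.600)
Add(E, Mul(40, n)) = Add(Rational(-293, 5), Mul(40, 51)) = Add(Rational(-293, 5), 2040) = Rational(9907, 5)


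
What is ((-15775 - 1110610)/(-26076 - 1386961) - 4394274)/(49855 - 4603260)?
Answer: 6209270623753/6434129740985 ≈ 0.96505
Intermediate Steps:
((-15775 - 1110610)/(-26076 - 1386961) - 4394274)/(49855 - 4603260) = (-1126385/(-1413037) - 4394274)/(-4553405) = (-1126385*(-1/1413037) - 4394274)*(-1/4553405) = (1126385/1413037 - 4394274)*(-1/4553405) = -6209270623753/1413037*(-1/4553405) = 6209270623753/6434129740985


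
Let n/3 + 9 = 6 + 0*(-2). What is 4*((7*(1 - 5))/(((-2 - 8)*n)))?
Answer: -56/45 ≈ -1.2444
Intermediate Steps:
n = -9 (n = -27 + 3*(6 + 0*(-2)) = -27 + 3*(6 + 0) = -27 + 3*6 = -27 + 18 = -9)
4*((7*(1 - 5))/(((-2 - 8)*n))) = 4*((7*(1 - 5))/(((-2 - 8)*(-9)))) = 4*((7*(-4))/((-10*(-9)))) = 4*(-28/90) = 4*(-28*1/90) = 4*(-14/45) = -56/45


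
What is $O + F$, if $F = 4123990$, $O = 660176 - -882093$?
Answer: $5666259$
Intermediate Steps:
$O = 1542269$ ($O = 660176 + 882093 = 1542269$)
$O + F = 1542269 + 4123990 = 5666259$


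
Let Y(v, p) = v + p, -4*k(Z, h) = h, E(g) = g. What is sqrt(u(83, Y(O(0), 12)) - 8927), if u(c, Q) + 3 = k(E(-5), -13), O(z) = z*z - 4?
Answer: I*sqrt(35707)/2 ≈ 94.481*I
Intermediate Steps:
O(z) = -4 + z**2 (O(z) = z**2 - 4 = -4 + z**2)
k(Z, h) = -h/4
Y(v, p) = p + v
u(c, Q) = 1/4 (u(c, Q) = -3 - 1/4*(-13) = -3 + 13/4 = 1/4)
sqrt(u(83, Y(O(0), 12)) - 8927) = sqrt(1/4 - 8927) = sqrt(-35707/4) = I*sqrt(35707)/2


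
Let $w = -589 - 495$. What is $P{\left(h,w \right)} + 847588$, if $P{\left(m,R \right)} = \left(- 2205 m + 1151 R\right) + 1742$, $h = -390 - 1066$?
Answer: $2812126$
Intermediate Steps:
$h = -1456$
$w = -1084$ ($w = -589 - 495 = -1084$)
$P{\left(m,R \right)} = 1742 - 2205 m + 1151 R$
$P{\left(h,w \right)} + 847588 = \left(1742 - -3210480 + 1151 \left(-1084\right)\right) + 847588 = \left(1742 + 3210480 - 1247684\right) + 847588 = 1964538 + 847588 = 2812126$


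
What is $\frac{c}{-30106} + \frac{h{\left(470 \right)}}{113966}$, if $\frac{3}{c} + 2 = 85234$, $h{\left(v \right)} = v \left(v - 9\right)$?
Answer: $\frac{277987023953371}{146218069835936} \approx 1.9012$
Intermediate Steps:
$h{\left(v \right)} = v \left(-9 + v\right)$
$c = \frac{3}{85232}$ ($c = \frac{3}{-2 + 85234} = \frac{3}{85232} \approx 3.5198 \cdot 10^{-5}$)
$\frac{c}{-30106} + \frac{h{\left(470 \right)}}{113966} = \frac{3}{85232 \left(-30106\right)} + \frac{470 \left(-9 + 470\right)}{113966} = \frac{3}{85232} \left(- \frac{1}{30106}\right) + 470 \cdot 461 \cdot \frac{1}{113966} = - \frac{3}{2565994592} + 216670 \cdot \frac{1}{113966} = - \frac{3}{2565994592} + \frac{108335}{56983} = \frac{277987023953371}{146218069835936}$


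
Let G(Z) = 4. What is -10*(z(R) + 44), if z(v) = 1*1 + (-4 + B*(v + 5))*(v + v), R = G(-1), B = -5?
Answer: 3470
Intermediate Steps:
R = 4
z(v) = 1 + 2*v*(-29 - 5*v) (z(v) = 1*1 + (-4 - 5*(v + 5))*(v + v) = 1 + (-4 - 5*(5 + v))*(2*v) = 1 + (-4 + (-25 - 5*v))*(2*v) = 1 + (-29 - 5*v)*(2*v) = 1 + 2*v*(-29 - 5*v))
-10*(z(R) + 44) = -10*((1 - 58*4 - 10*4²) + 44) = -10*((1 - 232 - 10*16) + 44) = -10*((1 - 232 - 160) + 44) = -10*(-391 + 44) = -10*(-347) = 3470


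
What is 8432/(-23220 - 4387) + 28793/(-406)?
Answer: -798311743/11208442 ≈ -71.224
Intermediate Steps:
8432/(-23220 - 4387) + 28793/(-406) = 8432/(-27607) + 28793*(-1/406) = 8432*(-1/27607) - 28793/406 = -8432/27607 - 28793/406 = -798311743/11208442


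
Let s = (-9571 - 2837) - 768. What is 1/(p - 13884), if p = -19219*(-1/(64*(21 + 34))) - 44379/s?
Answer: -644160/8937830723 ≈ -7.2071e-5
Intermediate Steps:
s = -13176 (s = -12408 - 768 = -13176)
p = 5686717/644160 (p = -19219*(-1/(64*(21 + 34))) - 44379/(-13176) = -19219/((-64*55)) - 44379*(-1/13176) = -19219/(-3520) + 4931/1464 = -19219*(-1/3520) + 4931/1464 = 19219/3520 + 4931/1464 = 5686717/644160 ≈ 8.8281)
1/(p - 13884) = 1/(5686717/644160 - 13884) = 1/(-8937830723/644160) = -644160/8937830723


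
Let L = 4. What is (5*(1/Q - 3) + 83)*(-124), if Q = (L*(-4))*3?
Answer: -101029/12 ≈ -8419.1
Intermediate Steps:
Q = -48 (Q = (4*(-4))*3 = -16*3 = -48)
(5*(1/Q - 3) + 83)*(-124) = (5*(1/(-48) - 3) + 83)*(-124) = (5*(-1/48 - 3) + 83)*(-124) = (5*(-145/48) + 83)*(-124) = (-725/48 + 83)*(-124) = (3259/48)*(-124) = -101029/12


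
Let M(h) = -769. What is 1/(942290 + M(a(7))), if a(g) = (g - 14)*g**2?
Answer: 1/941521 ≈ 1.0621e-6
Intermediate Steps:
a(g) = g**2*(-14 + g) (a(g) = (-14 + g)*g**2 = g**2*(-14 + g))
1/(942290 + M(a(7))) = 1/(942290 - 769) = 1/941521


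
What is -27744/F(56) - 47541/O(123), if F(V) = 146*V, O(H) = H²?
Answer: -16842379/2576973 ≈ -6.5357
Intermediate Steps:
-27744/F(56) - 47541/O(123) = -27744/(146*56) - 47541/(123²) = -27744/8176 - 47541/15129 = -27744*1/8176 - 47541*1/15129 = -1734/511 - 15847/5043 = -16842379/2576973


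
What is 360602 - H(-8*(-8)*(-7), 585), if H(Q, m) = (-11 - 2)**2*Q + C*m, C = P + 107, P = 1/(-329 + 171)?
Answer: 59048187/158 ≈ 3.7372e+5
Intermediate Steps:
P = -1/158 (P = 1/(-158) = -1/158 ≈ -0.0063291)
C = 16905/158 (C = -1/158 + 107 = 16905/158 ≈ 106.99)
H(Q, m) = 169*Q + 16905*m/158 (H(Q, m) = (-11 - 2)**2*Q + 16905*m/158 = (-13)**2*Q + 16905*m/158 = 169*Q + 16905*m/158)
360602 - H(-8*(-8)*(-7), 585) = 360602 - (169*(-8*(-8)*(-7)) + (16905/158)*585) = 360602 - (169*(64*(-7)) + 9889425/158) = 360602 - (169*(-448) + 9889425/158) = 360602 - (-75712 + 9889425/158) = 360602 - 1*(-2073071/158) = 360602 + 2073071/158 = 59048187/158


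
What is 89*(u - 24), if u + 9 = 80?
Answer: 4183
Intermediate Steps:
u = 71 (u = -9 + 80 = 71)
89*(u - 24) = 89*(71 - 24) = 89*47 = 4183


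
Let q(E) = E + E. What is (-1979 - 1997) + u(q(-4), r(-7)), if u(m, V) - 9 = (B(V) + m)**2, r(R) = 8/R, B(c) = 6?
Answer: -3963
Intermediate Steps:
q(E) = 2*E
u(m, V) = 9 + (6 + m)**2
(-1979 - 1997) + u(q(-4), r(-7)) = (-1979 - 1997) + (9 + (6 + 2*(-4))**2) = -3976 + (9 + (6 - 8)**2) = -3976 + (9 + (-2)**2) = -3976 + (9 + 4) = -3976 + 13 = -3963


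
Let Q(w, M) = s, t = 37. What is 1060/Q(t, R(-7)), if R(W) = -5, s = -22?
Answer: -530/11 ≈ -48.182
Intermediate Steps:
Q(w, M) = -22
1060/Q(t, R(-7)) = 1060/(-22) = 1060*(-1/22) = -530/11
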